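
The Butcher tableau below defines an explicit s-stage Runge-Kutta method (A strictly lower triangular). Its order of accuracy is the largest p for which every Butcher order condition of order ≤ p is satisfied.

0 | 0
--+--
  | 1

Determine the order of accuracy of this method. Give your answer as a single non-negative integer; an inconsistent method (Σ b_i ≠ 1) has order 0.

b = (1)
c = (0)
Σ b_i: 1·1 = 1 ✓; 1 stage ⇒ order 1.

1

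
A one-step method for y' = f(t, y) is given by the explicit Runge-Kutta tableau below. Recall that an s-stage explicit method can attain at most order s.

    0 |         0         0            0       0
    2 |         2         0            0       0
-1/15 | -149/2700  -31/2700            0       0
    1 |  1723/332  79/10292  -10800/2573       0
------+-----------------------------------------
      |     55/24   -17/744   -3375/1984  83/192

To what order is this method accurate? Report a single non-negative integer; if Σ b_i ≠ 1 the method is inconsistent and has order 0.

4

b = (55/24, -17/744, -3375/1984, 83/192)
c = (0, 2, -1/15, 1)
Ac = (0, 0, -31/1350, 49/166)
Σ b_i: 55/24·1 + (-17/744)·1 + (-3375/1984)·1 + 83/192·1 = 1 ✓
b·c: (-17/744)·2 + (-3375/1984)·(-1/15) + 83/192·1 = 1/2 ✓
b·c²: (-17/744)·4 + (-3375/1984)·1/225 + 83/192·1 = 1/3 ✓
b·Ac: (-3375/1984)·(-31/1350) + 83/192·49/166 = 1/6 ✓
b·c³: (-17/744)·8 + (-3375/1984)·(-1/3375) + 83/192·1 = 1/4 ✓
b·(c∘Ac): (-3375/1984)·31/20250 + 83/192·49/166 = 1/8 ✓
b·Ac²: (-3375/1984)·(-31/675) + 83/192·1/83 = 1/12 ✓
b·A²c: 83/192·8/83 = 1/24 ✓; 4 stages ⇒ order 4.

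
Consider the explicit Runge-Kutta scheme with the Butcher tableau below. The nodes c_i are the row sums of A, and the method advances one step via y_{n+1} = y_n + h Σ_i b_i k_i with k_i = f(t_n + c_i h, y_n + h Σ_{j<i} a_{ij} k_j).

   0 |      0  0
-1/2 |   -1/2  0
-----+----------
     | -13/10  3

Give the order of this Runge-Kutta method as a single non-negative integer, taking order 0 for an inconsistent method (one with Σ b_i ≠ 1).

b = (-13/10, 3)
c = (0, -1/2)
Σ b_i: (-13/10)·1 + 3·1 = 17/10 ≠ 1 ⇒ order 0.

0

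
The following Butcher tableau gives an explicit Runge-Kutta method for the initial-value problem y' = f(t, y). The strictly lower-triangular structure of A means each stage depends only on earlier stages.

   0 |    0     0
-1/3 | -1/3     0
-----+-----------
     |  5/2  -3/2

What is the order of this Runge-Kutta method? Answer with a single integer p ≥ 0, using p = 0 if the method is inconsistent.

2

b = (5/2, -3/2)
c = (0, -1/3)
Σ b_i: 5/2·1 + (-3/2)·1 = 1 ✓
b·c: (-3/2)·(-1/3) = 1/2 ✓; 2 stages ⇒ order 2.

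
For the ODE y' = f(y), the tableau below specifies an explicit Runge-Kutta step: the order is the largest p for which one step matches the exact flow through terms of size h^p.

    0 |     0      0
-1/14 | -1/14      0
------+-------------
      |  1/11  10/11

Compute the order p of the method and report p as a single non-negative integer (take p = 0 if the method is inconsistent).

b = (1/11, 10/11)
c = (0, -1/14)
Σ b_i: 1/11·1 + 10/11·1 = 1 ✓
b·c: 10/11·(-1/14) = -5/77 ≠ 1/2 ⇒ order 1.

1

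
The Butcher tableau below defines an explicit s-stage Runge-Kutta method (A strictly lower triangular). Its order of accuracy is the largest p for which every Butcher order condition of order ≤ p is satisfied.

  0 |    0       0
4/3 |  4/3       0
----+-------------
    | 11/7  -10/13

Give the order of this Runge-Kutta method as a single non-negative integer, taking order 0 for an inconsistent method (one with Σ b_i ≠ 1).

b = (11/7, -10/13)
c = (0, 4/3)
Σ b_i: 11/7·1 + (-10/13)·1 = 73/91 ≠ 1 ⇒ order 0.

0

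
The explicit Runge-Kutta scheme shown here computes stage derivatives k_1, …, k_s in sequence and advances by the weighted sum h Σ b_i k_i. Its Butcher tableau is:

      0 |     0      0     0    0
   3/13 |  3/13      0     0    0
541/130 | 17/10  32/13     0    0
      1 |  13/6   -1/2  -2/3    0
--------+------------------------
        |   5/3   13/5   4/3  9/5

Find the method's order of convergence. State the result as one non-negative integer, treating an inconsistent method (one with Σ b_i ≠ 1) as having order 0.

0

b = (5/3, 13/5, 4/3, 9/5)
c = (0, 3/13, 541/130, 1)
Ac = (0, 0, 96/169, -1127/390)
Σ b_i: 5/3·1 + 13/5·1 + 4/3·1 + 9/5·1 = 37/5 ≠ 1 ⇒ order 0.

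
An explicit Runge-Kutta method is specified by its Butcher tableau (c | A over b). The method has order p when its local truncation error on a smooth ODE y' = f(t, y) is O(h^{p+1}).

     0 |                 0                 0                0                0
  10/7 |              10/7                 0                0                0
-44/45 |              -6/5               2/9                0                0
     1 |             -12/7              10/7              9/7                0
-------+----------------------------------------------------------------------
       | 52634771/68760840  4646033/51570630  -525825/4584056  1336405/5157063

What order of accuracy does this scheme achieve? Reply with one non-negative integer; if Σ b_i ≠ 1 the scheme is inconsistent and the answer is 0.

3

b = (52634771/68760840, 4646033/51570630, -525825/4584056, 1336405/5157063)
c = (0, 10/7, -44/45, 1)
Ac = (0, 0, 20/63, 192/245)
Σ b_i: 52634771/68760840·1 + 4646033/51570630·1 + (-525825/4584056)·1 + 1336405/5157063·1 = 1 ✓
b·c: 4646033/51570630·10/7 + (-525825/4584056)·(-44/45) + 1336405/5157063·1 = 1/2 ✓
b·c²: 4646033/51570630·100/49 + (-525825/4584056)·1936/2025 + 1336405/5157063·1 = 1/3 ✓
b·Ac: (-525825/4584056)·20/63 + 1336405/5157063·192/245 = 1/6 ✓
b·c³: 4646033/51570630·1000/343 + (-525825/4584056)·(-85184/91125) + 1336405/5157063·1 = 340611569/541491615 ≠ 1/4 ⇒ order 3.
b·(c∘Ac): (-525825/4584056)·(-176/567) + 1336405/5157063·192/245 = 2872162/12033147 ≠ 1/8
b·Ac²: (-525825/4584056)·200/441 + 1336405/5157063·319864/77175 = 1660259141/1624474845 ≠ 1/12
b·A²c: 1336405/5157063·20/49 = 3818300/36099441 ≠ 1/24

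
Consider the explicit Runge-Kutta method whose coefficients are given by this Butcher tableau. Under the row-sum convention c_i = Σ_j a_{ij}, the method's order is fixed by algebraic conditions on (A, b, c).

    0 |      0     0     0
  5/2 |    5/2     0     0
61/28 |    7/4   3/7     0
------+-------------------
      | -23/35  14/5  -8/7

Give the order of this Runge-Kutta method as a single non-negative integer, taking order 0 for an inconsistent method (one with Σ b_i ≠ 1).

b = (-23/35, 14/5, -8/7)
c = (0, 5/2, 61/28)
Ac = (0, 0, 15/14)
Σ b_i: (-23/35)·1 + 14/5·1 + (-8/7)·1 = 1 ✓
b·c: 14/5·5/2 + (-8/7)·61/28 = 221/49 ≠ 1/2 ⇒ order 1.

1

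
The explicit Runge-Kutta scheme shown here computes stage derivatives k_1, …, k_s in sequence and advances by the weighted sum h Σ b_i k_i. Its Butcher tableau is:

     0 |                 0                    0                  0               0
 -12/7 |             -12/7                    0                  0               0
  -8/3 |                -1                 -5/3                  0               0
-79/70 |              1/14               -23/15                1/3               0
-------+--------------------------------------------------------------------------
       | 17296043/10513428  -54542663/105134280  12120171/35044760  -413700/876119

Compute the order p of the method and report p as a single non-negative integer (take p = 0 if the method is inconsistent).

3

b = (17296043/10513428, -54542663/105134280, 12120171/35044760, -413700/876119)
c = (0, -12/7, -8/3, -79/70)
Ac = (0, 0, 20/7, 548/315)
Σ b_i: 17296043/10513428·1 + (-54542663/105134280)·1 + 12120171/35044760·1 + (-413700/876119)·1 = 1 ✓
b·c: (-54542663/105134280)·(-12/7) + 12120171/35044760·(-8/3) + (-413700/876119)·(-79/70) = 1/2 ✓
b·c²: (-54542663/105134280)·144/49 + 12120171/35044760·64/9 + (-413700/876119)·6241/4900 = 1/3 ✓
b·Ac: 12120171/35044760·20/7 + (-413700/876119)·548/315 = 1/6 ✓
b·c³: (-54542663/105134280)·(-1728/343) + 12120171/35044760·(-512/27) + (-413700/876119)·(-493039/343000) = -12618578599/3863684790 ≠ 1/4 ⇒ order 3.
b·(c∘Ac): 12120171/35044760·(-160/21) + (-413700/876119)·(-21646/11025) = -31423636/18398499 ≠ 1/8
b·Ac²: 12120171/35044760·(-240/49) + (-413700/876119)·(-14128/6615) = -37834142/55195497 ≠ 1/12
b·A²c: (-413700/876119)·20/21 = -394000/876119 ≠ 1/24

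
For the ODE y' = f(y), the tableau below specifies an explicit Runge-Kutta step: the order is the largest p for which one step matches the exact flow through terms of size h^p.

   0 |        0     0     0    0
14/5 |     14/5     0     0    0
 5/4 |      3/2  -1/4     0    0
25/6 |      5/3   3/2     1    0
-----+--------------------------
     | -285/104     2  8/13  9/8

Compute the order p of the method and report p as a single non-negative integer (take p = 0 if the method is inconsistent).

1

b = (-285/104, 2, 8/13, 9/8)
c = (0, 14/5, 5/4, 25/6)
Ac = (0, 0, -7/10, 109/20)
Σ b_i: (-285/104)·1 + 2·1 + 8/13·1 + 9/8·1 = 1 ✓
b·c: 2·14/5 + 8/13·5/4 + 9/8·25/6 = 11499/1040 ≠ 1/2 ⇒ order 1.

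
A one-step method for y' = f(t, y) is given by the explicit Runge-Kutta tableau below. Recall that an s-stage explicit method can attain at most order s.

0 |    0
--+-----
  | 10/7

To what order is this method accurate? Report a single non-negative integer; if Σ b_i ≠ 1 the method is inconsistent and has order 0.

0

b = (10/7)
c = (0)
Σ b_i: 10/7·1 = 10/7 ≠ 1 ⇒ order 0.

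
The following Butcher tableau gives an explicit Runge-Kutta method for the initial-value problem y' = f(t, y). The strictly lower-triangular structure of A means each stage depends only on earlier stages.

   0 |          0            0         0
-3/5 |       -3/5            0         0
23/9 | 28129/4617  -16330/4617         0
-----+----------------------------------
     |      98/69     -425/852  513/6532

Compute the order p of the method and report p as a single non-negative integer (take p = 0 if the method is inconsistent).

3

b = (98/69, -425/852, 513/6532)
c = (0, -3/5, 23/9)
Ac = (0, 0, 3266/1539)
Σ b_i: 98/69·1 + (-425/852)·1 + 513/6532·1 = 1 ✓
b·c: (-425/852)·(-3/5) + 513/6532·23/9 = 1/2 ✓
b·c²: (-425/852)·9/25 + 513/6532·529/81 = 1/3 ✓
b·Ac: 513/6532·3266/1539 = 1/6 ✓; 3 stages ⇒ order 3.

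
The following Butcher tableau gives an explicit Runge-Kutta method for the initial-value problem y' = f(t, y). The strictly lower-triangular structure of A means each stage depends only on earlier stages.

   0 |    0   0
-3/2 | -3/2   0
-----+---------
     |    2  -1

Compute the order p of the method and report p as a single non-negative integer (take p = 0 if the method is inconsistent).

b = (2, -1)
c = (0, -3/2)
Σ b_i: 2·1 + (-1)·1 = 1 ✓
b·c: (-1)·(-3/2) = 3/2 ≠ 1/2 ⇒ order 1.

1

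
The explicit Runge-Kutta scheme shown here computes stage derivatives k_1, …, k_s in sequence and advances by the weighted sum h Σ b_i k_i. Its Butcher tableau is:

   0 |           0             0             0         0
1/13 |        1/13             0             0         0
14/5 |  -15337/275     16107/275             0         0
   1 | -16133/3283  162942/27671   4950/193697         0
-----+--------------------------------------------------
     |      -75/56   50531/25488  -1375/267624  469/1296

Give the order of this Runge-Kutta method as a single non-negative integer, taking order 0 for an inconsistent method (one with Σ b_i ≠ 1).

b = (-75/56, 50531/25488, -1375/267624, 469/1296)
c = (0, 1/13, 14/5, 1)
Ac = (0, 0, 1239/275, 246/469)
Σ b_i: (-75/56)·1 + 50531/25488·1 + (-1375/267624)·1 + 469/1296·1 = 1 ✓
b·c: 50531/25488·1/13 + (-1375/267624)·14/5 + 469/1296·1 = 1/2 ✓
b·c²: 50531/25488·1/169 + (-1375/267624)·196/25 + 469/1296·1 = 1/3 ✓
b·Ac: (-1375/267624)·1239/275 + 469/1296·246/469 = 1/6 ✓
b·c³: 50531/25488·1/2197 + (-1375/267624)·2744/125 + 469/1296·1 = 1/4 ✓
b·(c∘Ac): (-1375/267624)·17346/1375 + 469/1296·246/469 = 1/8 ✓
b·Ac²: (-1375/267624)·1239/3575 + 469/1296·1434/6097 = 1/12 ✓
b·A²c: 469/1296·54/469 = 1/24 ✓; 4 stages ⇒ order 4.

4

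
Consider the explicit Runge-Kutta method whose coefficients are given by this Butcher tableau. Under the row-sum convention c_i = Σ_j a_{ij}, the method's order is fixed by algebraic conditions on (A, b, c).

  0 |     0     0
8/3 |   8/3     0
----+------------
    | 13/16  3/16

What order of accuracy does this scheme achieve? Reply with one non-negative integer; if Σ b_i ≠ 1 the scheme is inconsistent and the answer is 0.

2

b = (13/16, 3/16)
c = (0, 8/3)
Σ b_i: 13/16·1 + 3/16·1 = 1 ✓
b·c: 3/16·8/3 = 1/2 ✓; 2 stages ⇒ order 2.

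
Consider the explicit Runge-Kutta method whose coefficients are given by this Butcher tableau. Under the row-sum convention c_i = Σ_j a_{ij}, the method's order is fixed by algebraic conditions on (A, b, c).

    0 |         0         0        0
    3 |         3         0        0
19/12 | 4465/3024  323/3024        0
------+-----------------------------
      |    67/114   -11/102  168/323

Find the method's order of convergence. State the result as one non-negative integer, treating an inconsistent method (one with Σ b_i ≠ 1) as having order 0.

b = (67/114, -11/102, 168/323)
c = (0, 3, 19/12)
Ac = (0, 0, 323/1008)
Σ b_i: 67/114·1 + (-11/102)·1 + 168/323·1 = 1 ✓
b·c: (-11/102)·3 + 168/323·19/12 = 1/2 ✓
b·c²: (-11/102)·9 + 168/323·361/144 = 1/3 ✓
b·Ac: 168/323·323/1008 = 1/6 ✓; 3 stages ⇒ order 3.

3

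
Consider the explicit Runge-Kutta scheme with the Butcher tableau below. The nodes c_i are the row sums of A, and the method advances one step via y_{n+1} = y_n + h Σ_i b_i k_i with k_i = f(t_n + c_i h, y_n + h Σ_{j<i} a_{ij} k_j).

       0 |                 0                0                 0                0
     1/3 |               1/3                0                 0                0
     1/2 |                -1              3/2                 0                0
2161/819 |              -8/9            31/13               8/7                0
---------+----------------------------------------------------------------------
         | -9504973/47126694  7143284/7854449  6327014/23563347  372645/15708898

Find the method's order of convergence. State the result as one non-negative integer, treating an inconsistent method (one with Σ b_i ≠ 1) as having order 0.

3

b = (-9504973/47126694, 7143284/7854449, 6327014/23563347, 372645/15708898)
c = (0, 1/3, 1/2, 2161/819)
Ac = (0, 0, 1/2, 373/273)
Σ b_i: (-9504973/47126694)·1 + 7143284/7854449·1 + 6327014/23563347·1 + 372645/15708898·1 = 1 ✓
b·c: 7143284/7854449·1/3 + 6327014/23563347·1/2 + 372645/15708898·2161/819 = 1/2 ✓
b·c²: 7143284/7854449·1/9 + 6327014/23563347·1/4 + 372645/15708898·4669921/670761 = 1/3 ✓
b·Ac: 6327014/23563347·1/2 + 372645/15708898·373/273 = 1/6 ✓
b·c³: 7143284/7854449·1/27 + 6327014/23563347·1/8 + 372645/15708898·10091699281/549353259 = 116490195637/231580574316 ≠ 1/4 ⇒ order 3.
b·(c∘Ac): 6327014/23563347·1/4 + 372645/15708898·806053/223587 = 1198962/7854449 ≠ 1/8
b·Ac²: 6327014/23563347·1/6 + 372645/15708898·451/819 = 8173859/141380082 ≠ 1/12
b·A²c: 372645/15708898·4/7 = 106470/7854449 ≠ 1/24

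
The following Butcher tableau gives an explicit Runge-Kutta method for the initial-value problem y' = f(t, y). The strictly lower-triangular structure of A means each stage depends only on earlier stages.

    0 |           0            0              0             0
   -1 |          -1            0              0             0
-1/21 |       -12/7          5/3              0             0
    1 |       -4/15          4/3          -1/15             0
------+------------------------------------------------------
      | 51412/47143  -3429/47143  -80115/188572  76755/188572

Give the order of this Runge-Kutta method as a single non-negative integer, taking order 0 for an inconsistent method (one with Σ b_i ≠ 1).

b = (51412/47143, -3429/47143, -80115/188572, 76755/188572)
c = (0, -1, -1/21, 1)
Ac = (0, 0, -5/3, -419/315)
Σ b_i: 51412/47143·1 + (-3429/47143)·1 + (-80115/188572)·1 + 76755/188572·1 = 1 ✓
b·c: (-3429/47143)·(-1) + (-80115/188572)·(-1/21) + 76755/188572·1 = 1/2 ✓
b·c²: (-3429/47143)·1 + (-80115/188572)·1/441 + 76755/188572·1 = 1/3 ✓
b·Ac: (-80115/188572)·(-5/3) + 76755/188572·(-419/315) = 1/6 ✓
b·c³: (-3429/47143)·(-1) + (-80115/188572)·(-1/9261) + 76755/188572·1 = 2850109/5940018 ≠ 1/4 ⇒ order 3.
b·(c∘Ac): (-80115/188572)·5/63 + 76755/188572·(-419/315) = -81341/141429 ≠ 1/8
b·Ac²: (-80115/188572)·5/3 + 76755/188572·8819/6615 = -982693/5940018 ≠ 1/12
b·A²c: 76755/188572·1/9 = 25585/565716 ≠ 1/24

3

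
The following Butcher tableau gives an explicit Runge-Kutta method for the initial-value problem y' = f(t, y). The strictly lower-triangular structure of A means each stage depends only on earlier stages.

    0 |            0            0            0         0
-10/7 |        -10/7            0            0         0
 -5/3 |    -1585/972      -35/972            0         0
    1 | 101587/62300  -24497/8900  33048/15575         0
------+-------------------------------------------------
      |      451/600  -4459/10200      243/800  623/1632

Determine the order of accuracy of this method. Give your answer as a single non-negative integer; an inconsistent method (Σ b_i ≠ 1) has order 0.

b = (451/600, -4459/10200, 243/800, 623/1632)
c = (0, -10/7, -5/3, 1)
Ac = (0, 0, 25/486, 493/1246)
Σ b_i: 451/600·1 + (-4459/10200)·1 + 243/800·1 + 623/1632·1 = 1 ✓
b·c: (-4459/10200)·(-10/7) + 243/800·(-5/3) + 623/1632·1 = 1/2 ✓
b·c²: (-4459/10200)·100/49 + 243/800·25/9 + 623/1632·1 = 1/3 ✓
b·Ac: 243/800·25/486 + 623/1632·493/1246 = 1/6 ✓
b·c³: (-4459/10200)·(-1000/343) + 243/800·(-125/27) + 623/1632·1 = 1/4 ✓
b·(c∘Ac): 243/800·(-125/1458) + 623/1632·493/1246 = 1/8 ✓
b·Ac²: 243/800·(-125/1701) + 623/1632·1207/4361 = 1/12 ✓
b·A²c: 623/1632·68/623 = 1/24 ✓; 4 stages ⇒ order 4.

4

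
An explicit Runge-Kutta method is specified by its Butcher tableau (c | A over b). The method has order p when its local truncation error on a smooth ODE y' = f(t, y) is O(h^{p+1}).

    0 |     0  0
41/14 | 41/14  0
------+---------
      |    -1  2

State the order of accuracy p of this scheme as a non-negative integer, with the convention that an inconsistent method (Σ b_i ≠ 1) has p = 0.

1

b = (-1, 2)
c = (0, 41/14)
Σ b_i: (-1)·1 + 2·1 = 1 ✓
b·c: 2·41/14 = 41/7 ≠ 1/2 ⇒ order 1.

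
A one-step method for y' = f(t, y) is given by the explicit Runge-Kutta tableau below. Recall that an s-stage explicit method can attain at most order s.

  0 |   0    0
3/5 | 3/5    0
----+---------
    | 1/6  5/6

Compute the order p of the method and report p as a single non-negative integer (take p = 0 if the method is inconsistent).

2

b = (1/6, 5/6)
c = (0, 3/5)
Σ b_i: 1/6·1 + 5/6·1 = 1 ✓
b·c: 5/6·3/5 = 1/2 ✓; 2 stages ⇒ order 2.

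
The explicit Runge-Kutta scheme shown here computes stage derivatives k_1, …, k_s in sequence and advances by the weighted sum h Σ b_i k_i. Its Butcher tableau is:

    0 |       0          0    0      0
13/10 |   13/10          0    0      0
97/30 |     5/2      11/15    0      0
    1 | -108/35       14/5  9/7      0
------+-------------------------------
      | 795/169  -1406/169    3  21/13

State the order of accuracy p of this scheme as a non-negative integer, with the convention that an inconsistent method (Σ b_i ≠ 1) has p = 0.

b = (795/169, -1406/169, 3, 21/13)
c = (0, 13/10, 97/30, 1)
Ac = (0, 0, 143/150, 2729/350)
Σ b_i: 795/169·1 + (-1406/169)·1 + 3·1 + 21/13·1 = 1 ✓
b·c: (-1406/169)·13/10 + 3·97/30 + 21/13·1 = 1/2 ✓
b·c²: (-1406/169)·169/100 + 3·9409/900 + 21/13·1 = 73783/3900 ≠ 1/3 ⇒ order 2.
b·Ac: 3·143/150 + 21/13·2729/350 = 5023/325 ≠ 1/6

2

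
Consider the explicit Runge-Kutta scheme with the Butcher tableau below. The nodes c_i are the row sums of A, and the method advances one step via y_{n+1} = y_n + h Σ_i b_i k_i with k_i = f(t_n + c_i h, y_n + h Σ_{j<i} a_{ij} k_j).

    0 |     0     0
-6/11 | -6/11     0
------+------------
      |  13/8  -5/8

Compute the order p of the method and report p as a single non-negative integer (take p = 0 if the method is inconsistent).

1

b = (13/8, -5/8)
c = (0, -6/11)
Σ b_i: 13/8·1 + (-5/8)·1 = 1 ✓
b·c: (-5/8)·(-6/11) = 15/44 ≠ 1/2 ⇒ order 1.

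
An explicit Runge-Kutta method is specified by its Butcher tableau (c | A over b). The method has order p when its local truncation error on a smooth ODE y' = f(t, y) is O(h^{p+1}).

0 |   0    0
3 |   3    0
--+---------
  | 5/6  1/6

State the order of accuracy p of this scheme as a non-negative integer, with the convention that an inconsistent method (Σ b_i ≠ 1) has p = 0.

2

b = (5/6, 1/6)
c = (0, 3)
Σ b_i: 5/6·1 + 1/6·1 = 1 ✓
b·c: 1/6·3 = 1/2 ✓; 2 stages ⇒ order 2.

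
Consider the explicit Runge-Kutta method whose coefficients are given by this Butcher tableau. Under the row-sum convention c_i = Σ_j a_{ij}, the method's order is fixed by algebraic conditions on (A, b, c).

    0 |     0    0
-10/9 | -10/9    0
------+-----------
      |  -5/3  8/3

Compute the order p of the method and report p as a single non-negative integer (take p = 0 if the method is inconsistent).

b = (-5/3, 8/3)
c = (0, -10/9)
Σ b_i: (-5/3)·1 + 8/3·1 = 1 ✓
b·c: 8/3·(-10/9) = -80/27 ≠ 1/2 ⇒ order 1.

1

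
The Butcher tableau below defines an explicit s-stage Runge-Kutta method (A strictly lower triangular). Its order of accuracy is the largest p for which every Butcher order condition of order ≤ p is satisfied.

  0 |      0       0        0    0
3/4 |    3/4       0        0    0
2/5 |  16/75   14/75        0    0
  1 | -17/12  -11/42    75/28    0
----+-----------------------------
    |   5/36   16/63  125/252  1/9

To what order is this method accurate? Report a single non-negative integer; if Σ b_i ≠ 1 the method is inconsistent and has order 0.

b = (5/36, 16/63, 125/252, 1/9)
c = (0, 3/4, 2/5, 1)
Ac = (0, 0, 7/50, 7/8)
Σ b_i: 5/36·1 + 16/63·1 + 125/252·1 + 1/9·1 = 1 ✓
b·c: 16/63·3/4 + 125/252·2/5 + 1/9·1 = 1/2 ✓
b·c²: 16/63·9/16 + 125/252·4/25 + 1/9·1 = 1/3 ✓
b·Ac: 125/252·7/50 + 1/9·7/8 = 1/6 ✓
b·c³: 16/63·27/64 + 125/252·8/125 + 1/9·1 = 1/4 ✓
b·(c∘Ac): 125/252·7/125 + 1/9·7/8 = 1/8 ✓
b·Ac²: 125/252·21/200 + 1/9·9/32 = 1/12 ✓
b·A²c: 1/9·3/8 = 1/24 ✓; 4 stages ⇒ order 4.

4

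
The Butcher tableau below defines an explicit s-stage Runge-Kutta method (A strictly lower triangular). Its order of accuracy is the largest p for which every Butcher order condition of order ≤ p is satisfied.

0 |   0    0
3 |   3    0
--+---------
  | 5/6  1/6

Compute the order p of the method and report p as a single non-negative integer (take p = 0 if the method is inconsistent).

b = (5/6, 1/6)
c = (0, 3)
Σ b_i: 5/6·1 + 1/6·1 = 1 ✓
b·c: 1/6·3 = 1/2 ✓; 2 stages ⇒ order 2.

2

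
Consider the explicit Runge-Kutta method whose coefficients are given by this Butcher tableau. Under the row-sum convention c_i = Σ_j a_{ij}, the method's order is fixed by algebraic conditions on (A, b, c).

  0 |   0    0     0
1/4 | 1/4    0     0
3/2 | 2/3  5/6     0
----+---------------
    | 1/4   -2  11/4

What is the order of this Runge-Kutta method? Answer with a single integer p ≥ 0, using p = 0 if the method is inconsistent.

b = (1/4, -2, 11/4)
c = (0, 1/4, 3/2)
Ac = (0, 0, 5/24)
Σ b_i: 1/4·1 + (-2)·1 + 11/4·1 = 1 ✓
b·c: (-2)·1/4 + 11/4·3/2 = 29/8 ≠ 1/2 ⇒ order 1.

1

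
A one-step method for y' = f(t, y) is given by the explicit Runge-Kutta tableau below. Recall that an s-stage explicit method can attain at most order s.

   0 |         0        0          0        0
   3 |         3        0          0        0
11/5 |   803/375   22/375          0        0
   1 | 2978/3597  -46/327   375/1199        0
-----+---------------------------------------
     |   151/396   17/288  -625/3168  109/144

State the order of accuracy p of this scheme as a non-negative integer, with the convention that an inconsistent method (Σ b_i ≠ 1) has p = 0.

b = (151/396, 17/288, -625/3168, 109/144)
c = (0, 3, 11/5, 1)
Ac = (0, 0, 22/125, 29/109)
Σ b_i: 151/396·1 + 17/288·1 + (-625/3168)·1 + 109/144·1 = 1 ✓
b·c: 17/288·3 + (-625/3168)·11/5 + 109/144·1 = 1/2 ✓
b·c²: 17/288·9 + (-625/3168)·121/25 + 109/144·1 = 1/3 ✓
b·Ac: (-625/3168)·22/125 + 109/144·29/109 = 1/6 ✓
b·c³: 17/288·27 + (-625/3168)·1331/125 + 109/144·1 = 1/4 ✓
b·(c∘Ac): (-625/3168)·242/625 + 109/144·29/109 = 1/8 ✓
b·Ac²: (-625/3168)·66/125 + 109/144·27/109 = 1/12 ✓
b·A²c: 109/144·6/109 = 1/24 ✓; 4 stages ⇒ order 4.

4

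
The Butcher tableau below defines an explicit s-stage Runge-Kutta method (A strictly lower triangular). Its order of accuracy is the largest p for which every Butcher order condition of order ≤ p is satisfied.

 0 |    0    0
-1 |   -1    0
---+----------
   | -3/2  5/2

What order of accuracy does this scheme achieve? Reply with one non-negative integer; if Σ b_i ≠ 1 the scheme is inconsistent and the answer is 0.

1

b = (-3/2, 5/2)
c = (0, -1)
Σ b_i: (-3/2)·1 + 5/2·1 = 1 ✓
b·c: 5/2·(-1) = -5/2 ≠ 1/2 ⇒ order 1.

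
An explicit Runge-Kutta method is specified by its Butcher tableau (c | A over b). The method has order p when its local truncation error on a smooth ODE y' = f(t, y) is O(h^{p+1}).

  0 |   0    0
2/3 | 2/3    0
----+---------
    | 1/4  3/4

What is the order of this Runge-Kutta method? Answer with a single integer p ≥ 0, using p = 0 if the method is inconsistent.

2

b = (1/4, 3/4)
c = (0, 2/3)
Σ b_i: 1/4·1 + 3/4·1 = 1 ✓
b·c: 3/4·2/3 = 1/2 ✓; 2 stages ⇒ order 2.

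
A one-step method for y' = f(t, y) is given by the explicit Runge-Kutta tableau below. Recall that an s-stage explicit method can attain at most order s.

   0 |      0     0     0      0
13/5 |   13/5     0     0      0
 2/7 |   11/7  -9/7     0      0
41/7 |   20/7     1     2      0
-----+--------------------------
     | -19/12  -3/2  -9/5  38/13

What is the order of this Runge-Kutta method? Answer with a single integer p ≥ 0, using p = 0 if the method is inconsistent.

0

b = (-19/12, -3/2, -9/5, 38/13)
c = (0, 13/5, 2/7, 41/7)
Ac = (0, 0, -117/35, 111/35)
Σ b_i: (-19/12)·1 + (-3/2)·1 + (-9/5)·1 + 38/13·1 = -1529/780 ≠ 1 ⇒ order 0.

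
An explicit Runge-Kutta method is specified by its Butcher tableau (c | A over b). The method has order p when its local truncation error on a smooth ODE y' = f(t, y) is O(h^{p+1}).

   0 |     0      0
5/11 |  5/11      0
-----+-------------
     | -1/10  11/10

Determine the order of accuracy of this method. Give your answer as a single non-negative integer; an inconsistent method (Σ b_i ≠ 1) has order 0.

2

b = (-1/10, 11/10)
c = (0, 5/11)
Σ b_i: (-1/10)·1 + 11/10·1 = 1 ✓
b·c: 11/10·5/11 = 1/2 ✓; 2 stages ⇒ order 2.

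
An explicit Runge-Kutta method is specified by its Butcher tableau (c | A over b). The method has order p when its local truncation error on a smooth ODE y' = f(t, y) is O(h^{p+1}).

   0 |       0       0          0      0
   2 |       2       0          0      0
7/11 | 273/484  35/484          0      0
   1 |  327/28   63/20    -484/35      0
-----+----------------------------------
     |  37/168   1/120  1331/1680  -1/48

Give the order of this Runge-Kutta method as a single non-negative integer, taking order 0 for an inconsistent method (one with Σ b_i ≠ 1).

b = (37/168, 1/120, 1331/1680, -1/48)
c = (0, 2, 7/11, 1)
Ac = (0, 0, 35/242, -5/2)
Σ b_i: 37/168·1 + 1/120·1 + 1331/1680·1 + (-1/48)·1 = 1 ✓
b·c: 1/120·2 + 1331/1680·7/11 + (-1/48)·1 = 1/2 ✓
b·c²: 1/120·4 + 1331/1680·49/121 + (-1/48)·1 = 1/3 ✓
b·Ac: 1331/1680·35/242 + (-1/48)·(-5/2) = 1/6 ✓
b·c³: 1/120·8 + 1331/1680·343/1331 + (-1/48)·1 = 1/4 ✓
b·(c∘Ac): 1331/1680·245/2662 + (-1/48)·(-5/2) = 1/8 ✓
b·Ac²: 1331/1680·35/121 + (-1/48)·7 = 1/12 ✓
b·A²c: (-1/48)·(-2) = 1/24 ✓; 4 stages ⇒ order 4.

4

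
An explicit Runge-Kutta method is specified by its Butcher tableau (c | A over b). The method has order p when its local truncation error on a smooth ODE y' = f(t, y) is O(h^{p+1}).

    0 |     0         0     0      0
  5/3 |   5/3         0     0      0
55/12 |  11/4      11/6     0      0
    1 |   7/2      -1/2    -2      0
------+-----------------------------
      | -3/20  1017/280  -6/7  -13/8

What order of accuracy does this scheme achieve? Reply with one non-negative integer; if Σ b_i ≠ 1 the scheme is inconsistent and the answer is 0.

2

b = (-3/20, 1017/280, -6/7, -13/8)
c = (0, 5/3, 55/12, 1)
Ac = (0, 0, 55/18, -10)
Σ b_i: (-3/20)·1 + 1017/280·1 + (-6/7)·1 + (-13/8)·1 = 1 ✓
b·c: 1017/280·5/3 + (-6/7)·55/12 + (-13/8)·1 = 1/2 ✓
b·c²: 1017/280·25/9 + (-6/7)·3025/144 + (-13/8)·1 = -229/24 ≠ 1/3 ⇒ order 2.
b·Ac: (-6/7)·55/18 + (-13/8)·(-10) = 1145/84 ≠ 1/6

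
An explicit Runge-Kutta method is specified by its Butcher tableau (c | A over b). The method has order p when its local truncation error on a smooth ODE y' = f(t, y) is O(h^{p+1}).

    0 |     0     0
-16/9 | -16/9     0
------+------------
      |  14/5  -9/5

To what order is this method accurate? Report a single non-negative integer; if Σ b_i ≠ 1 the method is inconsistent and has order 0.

b = (14/5, -9/5)
c = (0, -16/9)
Σ b_i: 14/5·1 + (-9/5)·1 = 1 ✓
b·c: (-9/5)·(-16/9) = 16/5 ≠ 1/2 ⇒ order 1.

1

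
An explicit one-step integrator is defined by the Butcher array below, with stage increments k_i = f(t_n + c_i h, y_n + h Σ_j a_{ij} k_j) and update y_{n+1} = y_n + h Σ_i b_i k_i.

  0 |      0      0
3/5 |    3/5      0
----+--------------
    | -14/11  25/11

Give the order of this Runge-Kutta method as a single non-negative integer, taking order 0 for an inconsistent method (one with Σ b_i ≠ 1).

1

b = (-14/11, 25/11)
c = (0, 3/5)
Σ b_i: (-14/11)·1 + 25/11·1 = 1 ✓
b·c: 25/11·3/5 = 15/11 ≠ 1/2 ⇒ order 1.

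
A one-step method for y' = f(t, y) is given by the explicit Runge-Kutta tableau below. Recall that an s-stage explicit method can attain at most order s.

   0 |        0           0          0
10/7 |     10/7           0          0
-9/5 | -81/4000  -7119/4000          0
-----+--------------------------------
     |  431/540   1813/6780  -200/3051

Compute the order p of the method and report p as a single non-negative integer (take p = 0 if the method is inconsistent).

3

b = (431/540, 1813/6780, -200/3051)
c = (0, 10/7, -9/5)
Ac = (0, 0, -1017/400)
Σ b_i: 431/540·1 + 1813/6780·1 + (-200/3051)·1 = 1 ✓
b·c: 1813/6780·10/7 + (-200/3051)·(-9/5) = 1/2 ✓
b·c²: 1813/6780·100/49 + (-200/3051)·81/25 = 1/3 ✓
b·Ac: (-200/3051)·(-1017/400) = 1/6 ✓; 3 stages ⇒ order 3.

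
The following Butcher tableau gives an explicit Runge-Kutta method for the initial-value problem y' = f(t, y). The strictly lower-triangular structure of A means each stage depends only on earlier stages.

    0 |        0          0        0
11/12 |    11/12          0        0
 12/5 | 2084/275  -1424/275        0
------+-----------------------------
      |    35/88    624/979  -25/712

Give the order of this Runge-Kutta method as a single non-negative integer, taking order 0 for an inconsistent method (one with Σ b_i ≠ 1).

3

b = (35/88, 624/979, -25/712)
c = (0, 11/12, 12/5)
Ac = (0, 0, -356/75)
Σ b_i: 35/88·1 + 624/979·1 + (-25/712)·1 = 1 ✓
b·c: 624/979·11/12 + (-25/712)·12/5 = 1/2 ✓
b·c²: 624/979·121/144 + (-25/712)·144/25 = 1/3 ✓
b·Ac: (-25/712)·(-356/75) = 1/6 ✓; 3 stages ⇒ order 3.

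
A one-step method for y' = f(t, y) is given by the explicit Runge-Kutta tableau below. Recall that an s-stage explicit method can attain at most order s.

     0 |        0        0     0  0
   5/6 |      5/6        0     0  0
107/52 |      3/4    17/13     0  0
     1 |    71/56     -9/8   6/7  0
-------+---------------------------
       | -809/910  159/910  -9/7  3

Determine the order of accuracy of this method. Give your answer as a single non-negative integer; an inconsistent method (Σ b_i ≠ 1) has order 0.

b = (-809/910, 159/910, -9/7, 3)
c = (0, 5/6, 107/52, 1)
Ac = (0, 0, 85/78, 1203/1456)
Σ b_i: (-809/910)·1 + 159/910·1 + (-9/7)·1 + 3·1 = 1 ✓
b·c: 159/910·5/6 + (-9/7)·107/52 + 3·1 = 1/2 ✓
b·c²: 159/910·25/36 + (-9/7)·11449/2704 + 3·1 = -131881/56784 ≠ 1/3 ⇒ order 2.
b·Ac: (-9/7)·85/78 + 3·1203/1456 = 1569/1456 ≠ 1/6

2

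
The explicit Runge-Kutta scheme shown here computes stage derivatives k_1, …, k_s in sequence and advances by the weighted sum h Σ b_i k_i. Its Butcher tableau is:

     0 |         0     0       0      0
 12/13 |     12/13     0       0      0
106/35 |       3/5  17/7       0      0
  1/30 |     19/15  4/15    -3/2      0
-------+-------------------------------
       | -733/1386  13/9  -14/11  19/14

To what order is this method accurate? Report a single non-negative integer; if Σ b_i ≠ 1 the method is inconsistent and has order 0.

b = (-733/1386, 13/9, -14/11, 19/14)
c = (0, 12/13, 106/35, 1/30)
Ac = (0, 0, 204/91, -391/91)
Σ b_i: (-733/1386)·1 + 13/9·1 + (-14/11)·1 + 19/14·1 = 1 ✓
b·c: 13/9·12/13 + (-14/11)·106/35 + 19/14·1/30 = -3813/1540 ≠ 1/2 ⇒ order 1.

1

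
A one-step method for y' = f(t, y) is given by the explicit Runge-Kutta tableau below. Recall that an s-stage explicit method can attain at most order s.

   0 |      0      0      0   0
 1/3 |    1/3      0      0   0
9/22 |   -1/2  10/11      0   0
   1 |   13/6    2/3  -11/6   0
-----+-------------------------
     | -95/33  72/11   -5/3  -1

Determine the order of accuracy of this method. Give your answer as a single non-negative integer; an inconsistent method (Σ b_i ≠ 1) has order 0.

b = (-95/33, 72/11, -5/3, -1)
c = (0, 1/3, 9/22, 1)
Ac = (0, 0, 10/33, -19/36)
Σ b_i: (-95/33)·1 + 72/11·1 + (-5/3)·1 + (-1)·1 = 1 ✓
b·c: 72/11·1/3 + (-5/3)·9/22 + (-1)·1 = 1/2 ✓
b·c²: 72/11·1/9 + (-5/3)·81/484 + (-1)·1 = -267/484 ≠ 1/3 ⇒ order 2.
b·Ac: (-5/3)·10/33 + (-1)·(-19/36) = 1/44 ≠ 1/6

2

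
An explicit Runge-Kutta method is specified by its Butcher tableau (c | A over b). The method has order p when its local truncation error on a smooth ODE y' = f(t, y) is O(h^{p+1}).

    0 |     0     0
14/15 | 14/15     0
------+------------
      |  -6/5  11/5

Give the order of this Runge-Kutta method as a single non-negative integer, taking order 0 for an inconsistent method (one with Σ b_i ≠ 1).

1

b = (-6/5, 11/5)
c = (0, 14/15)
Σ b_i: (-6/5)·1 + 11/5·1 = 1 ✓
b·c: 11/5·14/15 = 154/75 ≠ 1/2 ⇒ order 1.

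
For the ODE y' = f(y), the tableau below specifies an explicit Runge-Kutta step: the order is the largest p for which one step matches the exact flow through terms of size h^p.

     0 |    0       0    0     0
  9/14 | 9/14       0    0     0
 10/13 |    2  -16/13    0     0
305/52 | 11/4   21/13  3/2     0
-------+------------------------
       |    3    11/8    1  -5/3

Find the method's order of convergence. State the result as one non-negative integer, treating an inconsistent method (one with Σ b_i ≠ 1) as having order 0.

b = (3, 11/8, 1, -5/3)
c = (0, 9/14, 10/13, 305/52)
Ac = (0, 0, -72/91, 57/26)
Σ b_i: 3·1 + 11/8·1 + 1·1 + (-5/3)·1 = 89/24 ≠ 1 ⇒ order 0.

0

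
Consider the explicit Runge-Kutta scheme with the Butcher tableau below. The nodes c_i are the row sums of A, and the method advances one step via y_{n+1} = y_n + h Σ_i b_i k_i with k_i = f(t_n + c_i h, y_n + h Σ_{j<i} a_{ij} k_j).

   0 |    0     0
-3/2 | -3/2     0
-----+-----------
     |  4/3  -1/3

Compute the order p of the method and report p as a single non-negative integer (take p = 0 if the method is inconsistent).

b = (4/3, -1/3)
c = (0, -3/2)
Σ b_i: 4/3·1 + (-1/3)·1 = 1 ✓
b·c: (-1/3)·(-3/2) = 1/2 ✓; 2 stages ⇒ order 2.

2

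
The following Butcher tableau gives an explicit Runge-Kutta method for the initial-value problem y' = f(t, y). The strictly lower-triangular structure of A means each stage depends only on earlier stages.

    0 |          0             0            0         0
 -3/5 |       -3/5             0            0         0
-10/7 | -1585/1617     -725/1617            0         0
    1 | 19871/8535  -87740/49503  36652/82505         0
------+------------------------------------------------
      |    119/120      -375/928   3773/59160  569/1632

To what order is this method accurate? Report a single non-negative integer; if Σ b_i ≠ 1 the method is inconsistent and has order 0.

4

b = (119/120, -375/928, 3773/59160, 569/1632)
c = (0, -3/5, -10/7, 1)
Ac = (0, 0, 145/539, 244/569)
Σ b_i: 119/120·1 + (-375/928)·1 + 3773/59160·1 + 569/1632·1 = 1 ✓
b·c: (-375/928)·(-3/5) + 3773/59160·(-10/7) + 569/1632·1 = 1/2 ✓
b·c²: (-375/928)·9/25 + 3773/59160·100/49 + 569/1632·1 = 1/3 ✓
b·Ac: 3773/59160·145/539 + 569/1632·244/569 = 1/6 ✓
b·c³: (-375/928)·(-27/125) + 3773/59160·(-1000/343) + 569/1632·1 = 1/4 ✓
b·(c∘Ac): 3773/59160·(-1450/3773) + 569/1632·244/569 = 1/8 ✓
b·Ac²: 3773/59160·(-87/539) + 569/1632·764/2845 = 1/12 ✓
b·A²c: 569/1632·68/569 = 1/24 ✓; 4 stages ⇒ order 4.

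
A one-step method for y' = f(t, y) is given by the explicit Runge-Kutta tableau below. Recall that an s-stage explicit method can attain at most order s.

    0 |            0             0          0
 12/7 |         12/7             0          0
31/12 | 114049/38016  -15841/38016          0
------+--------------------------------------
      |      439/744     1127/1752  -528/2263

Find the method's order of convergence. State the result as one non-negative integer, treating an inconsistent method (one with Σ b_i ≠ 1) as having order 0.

3

b = (439/744, 1127/1752, -528/2263)
c = (0, 12/7, 31/12)
Ac = (0, 0, -2263/3168)
Σ b_i: 439/744·1 + 1127/1752·1 + (-528/2263)·1 = 1 ✓
b·c: 1127/1752·12/7 + (-528/2263)·31/12 = 1/2 ✓
b·c²: 1127/1752·144/49 + (-528/2263)·961/144 = 1/3 ✓
b·Ac: (-528/2263)·(-2263/3168) = 1/6 ✓; 3 stages ⇒ order 3.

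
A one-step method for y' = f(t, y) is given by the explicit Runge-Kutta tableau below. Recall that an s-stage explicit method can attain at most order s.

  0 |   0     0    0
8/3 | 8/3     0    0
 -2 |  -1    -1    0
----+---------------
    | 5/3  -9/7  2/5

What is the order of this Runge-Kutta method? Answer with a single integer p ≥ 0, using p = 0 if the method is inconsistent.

b = (5/3, -9/7, 2/5)
c = (0, 8/3, -2)
Ac = (0, 0, -8/3)
Σ b_i: 5/3·1 + (-9/7)·1 + 2/5·1 = 82/105 ≠ 1 ⇒ order 0.

0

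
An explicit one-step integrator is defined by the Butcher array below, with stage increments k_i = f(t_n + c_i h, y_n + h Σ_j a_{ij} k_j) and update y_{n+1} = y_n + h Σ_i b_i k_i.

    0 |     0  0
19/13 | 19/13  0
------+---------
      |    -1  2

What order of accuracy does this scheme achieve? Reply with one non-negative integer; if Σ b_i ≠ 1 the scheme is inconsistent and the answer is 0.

1

b = (-1, 2)
c = (0, 19/13)
Σ b_i: (-1)·1 + 2·1 = 1 ✓
b·c: 2·19/13 = 38/13 ≠ 1/2 ⇒ order 1.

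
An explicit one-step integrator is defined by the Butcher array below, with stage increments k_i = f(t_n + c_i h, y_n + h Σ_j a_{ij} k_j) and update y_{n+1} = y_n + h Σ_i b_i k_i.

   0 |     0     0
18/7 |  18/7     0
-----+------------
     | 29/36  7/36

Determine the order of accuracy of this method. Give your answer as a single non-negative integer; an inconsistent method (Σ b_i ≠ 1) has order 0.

2

b = (29/36, 7/36)
c = (0, 18/7)
Σ b_i: 29/36·1 + 7/36·1 = 1 ✓
b·c: 7/36·18/7 = 1/2 ✓; 2 stages ⇒ order 2.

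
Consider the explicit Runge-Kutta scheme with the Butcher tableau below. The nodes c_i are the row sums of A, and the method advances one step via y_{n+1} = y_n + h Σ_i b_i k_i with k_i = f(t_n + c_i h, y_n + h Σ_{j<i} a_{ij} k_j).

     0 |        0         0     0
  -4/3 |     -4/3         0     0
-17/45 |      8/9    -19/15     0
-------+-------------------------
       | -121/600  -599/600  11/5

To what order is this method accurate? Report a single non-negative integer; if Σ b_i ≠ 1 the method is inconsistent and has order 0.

2

b = (-121/600, -599/600, 11/5)
c = (0, -4/3, -17/45)
Ac = (0, 0, 76/45)
Σ b_i: (-121/600)·1 + (-599/600)·1 + 11/5·1 = 1 ✓
b·c: (-599/600)·(-4/3) + 11/5·(-17/45) = 1/2 ✓
b·c²: (-599/600)·16/9 + 11/5·289/2025 = -14791/10125 ≠ 1/3 ⇒ order 2.
b·Ac: 11/5·76/45 = 836/225 ≠ 1/6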